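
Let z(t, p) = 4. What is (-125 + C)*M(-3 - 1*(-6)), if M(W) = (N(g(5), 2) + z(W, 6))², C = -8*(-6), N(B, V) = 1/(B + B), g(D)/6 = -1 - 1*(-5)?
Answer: -2868173/2304 ≈ -1244.9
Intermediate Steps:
g(D) = 24 (g(D) = 6*(-1 - 1*(-5)) = 6*(-1 + 5) = 6*4 = 24)
N(B, V) = 1/(2*B)
C = 48
M(W) = 37249/2304 (M(W) = ((½)/24 + 4)² = ((½)*(1/24) + 4)² = (1/48 + 4)² = (193/48)² = 37249/2304)
(-125 + C)*M(-3 - 1*(-6)) = (-125 + 48)*(37249/2304) = -77*37249/2304 = -2868173/2304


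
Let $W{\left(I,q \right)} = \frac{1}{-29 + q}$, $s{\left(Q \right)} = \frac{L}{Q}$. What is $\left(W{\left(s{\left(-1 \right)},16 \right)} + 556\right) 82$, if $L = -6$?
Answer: $\frac{592614}{13} \approx 45586.0$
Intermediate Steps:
$s{\left(Q \right)} = - \frac{6}{Q}$
$\left(W{\left(s{\left(-1 \right)},16 \right)} + 556\right) 82 = \left(\frac{1}{-29 + 16} + 556\right) 82 = \left(\frac{1}{-13} + 556\right) 82 = \left(- \frac{1}{13} + 556\right) 82 = \frac{7227}{13} \cdot 82 = \frac{592614}{13}$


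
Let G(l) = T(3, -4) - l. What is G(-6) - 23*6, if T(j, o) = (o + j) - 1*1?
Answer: -134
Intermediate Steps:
T(j, o) = -1 + j + o (T(j, o) = (j + o) - 1 = -1 + j + o)
G(l) = -2 - l (G(l) = (-1 + 3 - 4) - l = -2 - l)
G(-6) - 23*6 = (-2 - 1*(-6)) - 23*6 = (-2 + 6) - 138 = 4 - 138 = -134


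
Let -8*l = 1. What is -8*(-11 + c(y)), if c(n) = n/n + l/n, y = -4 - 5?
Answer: 719/9 ≈ 79.889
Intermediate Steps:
l = -1/8 (l = -1/8*1 = -1/8 ≈ -0.12500)
y = -9
c(n) = 1 - 1/(8*n) (c(n) = n/n - 1/(8*n) = 1 - 1/(8*n))
-8*(-11 + c(y)) = -8*(-11 + (-1/8 - 9)/(-9)) = -8*(-11 - 1/9*(-73/8)) = -8*(-11 + 73/72) = -8*(-719/72) = 719/9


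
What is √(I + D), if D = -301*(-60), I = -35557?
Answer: I*√17497 ≈ 132.28*I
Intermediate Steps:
D = 18060
√(I + D) = √(-35557 + 18060) = √(-17497) = I*√17497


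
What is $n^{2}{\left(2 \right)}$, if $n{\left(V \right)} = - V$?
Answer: $4$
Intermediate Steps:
$n^{2}{\left(2 \right)} = \left(\left(-1\right) 2\right)^{2} = \left(-2\right)^{2} = 4$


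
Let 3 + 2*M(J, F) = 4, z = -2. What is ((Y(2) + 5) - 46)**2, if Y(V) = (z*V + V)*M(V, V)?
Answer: 1764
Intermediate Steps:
M(J, F) = 1/2 (M(J, F) = -3/2 + (1/2)*4 = -3/2 + 2 = 1/2)
Y(V) = -V/2 (Y(V) = (-2*V + V)*(1/2) = -V*(1/2) = -V/2)
((Y(2) + 5) - 46)**2 = ((-1/2*2 + 5) - 46)**2 = ((-1 + 5) - 46)**2 = (4 - 46)**2 = (-42)**2 = 1764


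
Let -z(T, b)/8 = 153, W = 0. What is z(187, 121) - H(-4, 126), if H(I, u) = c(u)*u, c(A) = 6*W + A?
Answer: -17100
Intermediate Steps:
c(A) = A (c(A) = 6*0 + A = 0 + A = A)
z(T, b) = -1224 (z(T, b) = -8*153 = -1224)
H(I, u) = u² (H(I, u) = u*u = u²)
z(187, 121) - H(-4, 126) = -1224 - 1*126² = -1224 - 1*15876 = -1224 - 15876 = -17100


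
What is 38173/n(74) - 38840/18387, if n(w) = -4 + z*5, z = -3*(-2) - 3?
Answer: 701459711/202257 ≈ 3468.2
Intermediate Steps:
z = 3 (z = 6 - 3 = 3)
n(w) = 11 (n(w) = -4 + 3*5 = -4 + 15 = 11)
38173/n(74) - 38840/18387 = 38173/11 - 38840/18387 = 701459711/202257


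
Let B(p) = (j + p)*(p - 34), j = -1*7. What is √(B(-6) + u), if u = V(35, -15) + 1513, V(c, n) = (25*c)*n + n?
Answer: I*√11107 ≈ 105.39*I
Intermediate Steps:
j = -7
B(p) = (-34 + p)*(-7 + p) (B(p) = (-7 + p)*(p - 34) = (-7 + p)*(-34 + p) = (-34 + p)*(-7 + p))
V(c, n) = n + 25*c*n (V(c, n) = 25*c*n + n = n + 25*c*n)
u = -11627 (u = -15*(1 + 25*35) + 1513 = -15*(1 + 875) + 1513 = -15*876 + 1513 = -13140 + 1513 = -11627)
√(B(-6) + u) = √((238 + (-6)² - 41*(-6)) - 11627) = √((238 + 36 + 246) - 11627) = √(520 - 11627) = √(-11107) = I*√11107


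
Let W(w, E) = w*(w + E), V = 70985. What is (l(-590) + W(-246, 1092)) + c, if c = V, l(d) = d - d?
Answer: -137131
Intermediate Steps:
l(d) = 0
c = 70985
W(w, E) = w*(E + w)
(l(-590) + W(-246, 1092)) + c = (0 - 246*(1092 - 246)) + 70985 = (0 - 246*846) + 70985 = (0 - 208116) + 70985 = -208116 + 70985 = -137131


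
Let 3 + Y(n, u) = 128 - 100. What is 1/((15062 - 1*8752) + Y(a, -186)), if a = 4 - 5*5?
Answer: 1/6335 ≈ 0.00015785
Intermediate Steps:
a = -21 (a = 4 - 25 = -21)
Y(n, u) = 25 (Y(n, u) = -3 + (128 - 100) = -3 + 28 = 25)
1/((15062 - 1*8752) + Y(a, -186)) = 1/((15062 - 1*8752) + 25) = 1/((15062 - 8752) + 25) = 1/(6310 + 25) = 1/6335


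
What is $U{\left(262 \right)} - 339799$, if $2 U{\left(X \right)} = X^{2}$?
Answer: $-305477$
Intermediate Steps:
$U{\left(X \right)} = \frac{X^{2}}{2}$
$U{\left(262 \right)} - 339799 = \frac{262^{2}}{2} - 339799 = \frac{1}{2} \cdot 68644 - 339799 = 34322 - 339799 = -305477$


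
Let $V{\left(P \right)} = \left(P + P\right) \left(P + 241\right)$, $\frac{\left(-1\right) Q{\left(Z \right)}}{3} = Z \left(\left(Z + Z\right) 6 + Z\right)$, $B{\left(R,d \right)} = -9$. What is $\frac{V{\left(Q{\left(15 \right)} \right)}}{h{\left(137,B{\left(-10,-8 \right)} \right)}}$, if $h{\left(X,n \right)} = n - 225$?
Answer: $-640050$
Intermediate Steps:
$Q{\left(Z \right)} = - 39 Z^{2}$ ($Q{\left(Z \right)} = - 3 Z \left(\left(Z + Z\right) 6 + Z\right) = - 3 Z \left(2 Z 6 + Z\right) = - 3 Z \left(12 Z + Z\right) = - 3 Z 13 Z = - 3 \cdot 13 Z^{2} = - 39 Z^{2}$)
$h{\left(X,n \right)} = -225 + n$
$V{\left(P \right)} = 2 P \left(241 + P\right)$
$\frac{V{\left(Q{\left(15 \right)} \right)}}{h{\left(137,B{\left(-10,-8 \right)} \right)}} = \frac{2 \left(- 39 \cdot 15^{2}\right) \left(241 - 39 \cdot 15^{2}\right)}{-225 - 9} = \frac{2 \left(\left(-39\right) 225\right) \left(241 - 8775\right)}{-234} = 2 \left(-8775\right) \left(241 - 8775\right) \left(- \frac{1}{234}\right) = 2 \left(-8775\right) \left(-8534\right) \left(- \frac{1}{234}\right) = 149771700 \left(- \frac{1}{234}\right) = -640050$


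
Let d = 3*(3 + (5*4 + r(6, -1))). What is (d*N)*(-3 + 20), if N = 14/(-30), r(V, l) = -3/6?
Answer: -1071/2 ≈ -535.50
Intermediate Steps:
r(V, l) = -½ (r(V, l) = -3*⅙ = -½)
N = -7/15 (N = 14*(-1/30) = -7/15 ≈ -0.46667)
d = 135/2 (d = 3*(3 + (5*4 - ½)) = 3*(3 + (20 - ½)) = 3*(3 + 39/2) = 3*(45/2) = 135/2 ≈ 67.500)
(d*N)*(-3 + 20) = ((135/2)*(-7/15))*(-3 + 20) = -63/2*17 = -1071/2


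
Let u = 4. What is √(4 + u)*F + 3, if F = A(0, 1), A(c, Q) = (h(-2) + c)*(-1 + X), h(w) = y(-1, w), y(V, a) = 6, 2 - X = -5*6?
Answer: 3 + 372*√2 ≈ 529.09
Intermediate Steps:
X = 32 (X = 2 - (-5)*6 = 2 - 1*(-30) = 2 + 30 = 32)
h(w) = 6
A(c, Q) = 186 + 31*c (A(c, Q) = (6 + c)*(-1 + 32) = (6 + c)*31 = 186 + 31*c)
F = 186 (F = 186 + 31*0 = 186 + 0 = 186)
√(4 + u)*F + 3 = √(4 + 4)*186 + 3 = √8*186 + 3 = (2*√2)*186 + 3 = 372*√2 + 3 = 3 + 372*√2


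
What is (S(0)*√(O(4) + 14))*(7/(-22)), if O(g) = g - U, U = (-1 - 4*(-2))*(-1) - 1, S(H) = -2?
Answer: 7*√26/11 ≈ 3.2448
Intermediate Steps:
U = -8 (U = (-1 + 8)*(-1) - 1 = 7*(-1) - 1 = -7 - 1 = -8)
O(g) = 8 + g (O(g) = g - 1*(-8) = g + 8 = 8 + g)
(S(0)*√(O(4) + 14))*(7/(-22)) = (-2*√((8 + 4) + 14))*(7/(-22)) = (-2*√(12 + 14))*(7*(-1/22)) = -2*√26*(-7/22) = 7*√26/11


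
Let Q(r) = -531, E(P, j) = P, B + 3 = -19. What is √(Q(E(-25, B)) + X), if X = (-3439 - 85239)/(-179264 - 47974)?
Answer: 5*I*√2264392866/10329 ≈ 23.035*I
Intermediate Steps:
B = -22 (B = -3 - 19 = -22)
X = 44339/113619 (X = -88678/(-227238) = -88678*(-1/227238) = 44339/113619 ≈ 0.39024)
√(Q(E(-25, B)) + X) = √(-531 + 44339/113619) = √(-60287350/113619) = 5*I*√2264392866/10329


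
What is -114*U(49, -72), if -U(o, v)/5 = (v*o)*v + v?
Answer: 144748080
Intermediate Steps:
U(o, v) = -5*v - 5*o*v² (U(o, v) = -5*((v*o)*v + v) = -5*((o*v)*v + v) = -5*(o*v² + v) = -5*(v + o*v²) = -5*v - 5*o*v²)
-114*U(49, -72) = -(-570)*(-72)*(1 + 49*(-72)) = -(-570)*(-72)*(1 - 3528) = -(-570)*(-72)*(-3527) = -114*(-1269720) = 144748080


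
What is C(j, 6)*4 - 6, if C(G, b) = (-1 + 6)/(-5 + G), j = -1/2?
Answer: -106/11 ≈ -9.6364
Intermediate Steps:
j = -½ (j = -1*½ = -½ ≈ -0.50000)
C(G, b) = 5/(-5 + G)
C(j, 6)*4 - 6 = (5/(-5 - ½))*4 - 6 = (5/(-11/2))*4 - 6 = (5*(-2/11))*4 - 6 = -10/11*4 - 6 = -40/11 - 6 = -106/11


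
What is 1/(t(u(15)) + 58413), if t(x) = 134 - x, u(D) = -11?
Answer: 1/58558 ≈ 1.7077e-5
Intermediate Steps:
1/(t(u(15)) + 58413) = 1/((134 - 1*(-11)) + 58413) = 1/((134 + 11) + 58413) = 1/(145 + 58413) = 1/58558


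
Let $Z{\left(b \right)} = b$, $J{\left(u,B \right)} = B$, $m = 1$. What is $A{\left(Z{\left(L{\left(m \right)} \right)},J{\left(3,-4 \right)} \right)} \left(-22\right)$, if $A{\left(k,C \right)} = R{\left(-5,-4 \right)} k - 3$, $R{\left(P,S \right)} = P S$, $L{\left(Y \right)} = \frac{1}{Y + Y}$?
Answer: $-154$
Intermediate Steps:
$L{\left(Y \right)} = \frac{1}{2 Y}$
$A{\left(k,C \right)} = -3 + 20 k$ ($A{\left(k,C \right)} = \left(-5\right) \left(-4\right) k - 3 = 20 k - 3 = -3 + 20 k$)
$A{\left(Z{\left(L{\left(m \right)} \right)},J{\left(3,-4 \right)} \right)} \left(-22\right) = \left(-3 + 20 \frac{1}{2 \cdot 1}\right) \left(-22\right) = \left(-3 + 20 \cdot \frac{1}{2} \cdot 1\right) \left(-22\right) = \left(-3 + 20 \cdot \frac{1}{2}\right) \left(-22\right) = \left(-3 + 10\right) \left(-22\right) = 7 \left(-22\right) = -154$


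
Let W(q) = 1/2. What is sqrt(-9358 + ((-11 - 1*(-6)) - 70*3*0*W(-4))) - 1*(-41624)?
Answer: 41624 + I*sqrt(9363) ≈ 41624.0 + 96.763*I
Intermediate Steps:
W(q) = 1/2
sqrt(-9358 + ((-11 - 1*(-6)) - 70*3*0*W(-4))) - 1*(-41624) = sqrt(-9358 + ((-11 - 1*(-6)) - 70*3*0/2)) - 1*(-41624) = sqrt(-9358 + ((-11 + 6) - 0/2)) + 41624 = sqrt(-9358 + (-5 - 70*0)) + 41624 = sqrt(-9358 + (-5 + 0)) + 41624 = sqrt(-9358 - 5) + 41624 = sqrt(-9363) + 41624 = I*sqrt(9363) + 41624 = 41624 + I*sqrt(9363)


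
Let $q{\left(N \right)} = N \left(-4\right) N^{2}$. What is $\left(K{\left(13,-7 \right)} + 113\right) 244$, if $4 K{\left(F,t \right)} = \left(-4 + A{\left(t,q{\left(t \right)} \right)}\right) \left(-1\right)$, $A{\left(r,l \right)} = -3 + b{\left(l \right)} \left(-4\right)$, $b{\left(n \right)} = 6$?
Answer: $29463$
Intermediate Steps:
$q{\left(N \right)} = - 4 N^{3}$ ($q{\left(N \right)} = - 4 N N^{2} = - 4 N^{3}$)
$A{\left(r,l \right)} = -27$ ($A{\left(r,l \right)} = -3 + 6 \left(-4\right) = -3 - 24 = -27$)
$K{\left(F,t \right)} = \frac{31}{4}$ ($K{\left(F,t \right)} = \frac{\left(-4 - 27\right) \left(-1\right)}{4} = \frac{\left(-31\right) \left(-1\right)}{4} = \frac{1}{4} \cdot 31 = \frac{31}{4}$)
$\left(K{\left(13,-7 \right)} + 113\right) 244 = \left(\frac{31}{4} + 113\right) 244 = \frac{483}{4} \cdot 244 = 29463$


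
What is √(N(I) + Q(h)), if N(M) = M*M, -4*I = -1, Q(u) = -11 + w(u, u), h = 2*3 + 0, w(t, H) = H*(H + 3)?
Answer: √689/4 ≈ 6.5622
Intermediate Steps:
w(t, H) = H*(3 + H)
h = 6 (h = 6 + 0 = 6)
Q(u) = -11 + u*(3 + u)
I = ¼ (I = -¼*(-1) = ¼ ≈ 0.25000)
N(M) = M²
√(N(I) + Q(h)) = √((¼)² + (-11 + 6*(3 + 6))) = √(1/16 + (-11 + 6*9)) = √(1/16 + (-11 + 54)) = √(1/16 + 43) = √(689/16) = √689/4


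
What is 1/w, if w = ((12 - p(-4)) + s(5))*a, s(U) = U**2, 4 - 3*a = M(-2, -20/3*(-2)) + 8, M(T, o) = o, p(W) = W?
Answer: -9/2132 ≈ -0.0042214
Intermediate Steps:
a = -52/9 (a = 4/3 - (-20/3*(-2) + 8)/3 = 4/3 - (40/3 + 8)/3 = 4/3 - 1/3*64/3 = 4/3 - 64/9 = -52/9 ≈ -5.7778)
w = -2132/9 (w = ((12 - 1*(-4)) + 5**2)*(-52/9) = ((12 + 4) + 25)*(-52/9) = (16 + 25)*(-52/9) = 41*(-52/9) = -2132/9 ≈ -236.89)
1/w = 1/(-2132/9) = -9/2132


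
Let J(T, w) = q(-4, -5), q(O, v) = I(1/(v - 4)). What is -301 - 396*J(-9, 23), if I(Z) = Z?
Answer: -257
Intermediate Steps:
q(O, v) = 1/(-4 + v) (q(O, v) = 1/(v - 4) = 1/(-4 + v))
J(T, w) = -⅑ (J(T, w) = 1/(-4 - 5) = 1/(-9) = -⅑)
-301 - 396*J(-9, 23) = -301 - 396*(-⅑) = -301 + 44 = -257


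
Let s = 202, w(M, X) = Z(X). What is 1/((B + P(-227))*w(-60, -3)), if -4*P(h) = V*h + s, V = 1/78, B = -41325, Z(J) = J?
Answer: 104/12908929 ≈ 8.0564e-6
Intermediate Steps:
w(M, X) = X
V = 1/78 ≈ 0.012821
P(h) = -101/2 - h/312 (P(h) = -(h/78 + 202)/4 = -(202 + h/78)/4 = -101/2 - h/312)
1/((B + P(-227))*w(-60, -3)) = 1/(-41325 + (-101/2 - 1/312*(-227))*(-3)) = -⅓/(-41325 + (-101/2 + 227/312)) = -⅓/(-41325 - 15529/312) = -⅓/(-12908929/312) = -312/12908929*(-⅓) = 104/12908929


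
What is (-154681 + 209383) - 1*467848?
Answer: -413146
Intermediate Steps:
(-154681 + 209383) - 1*467848 = 54702 - 467848 = -413146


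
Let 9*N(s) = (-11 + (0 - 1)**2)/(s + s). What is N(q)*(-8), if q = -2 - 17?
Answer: -40/171 ≈ -0.23392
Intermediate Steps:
q = -19
N(s) = -5/(9*s) (N(s) = ((-11 + (0 - 1)**2)/(s + s))/9 = ((-11 + (-1)**2)/((2*s)))/9 = ((-11 + 1)*(1/(2*s)))/9 = (-5/s)/9 = -5/(9*s))
N(q)*(-8) = -5/9/(-19)*(-8) = -5/9*(-1/19)*(-8) = (5/171)*(-8) = -40/171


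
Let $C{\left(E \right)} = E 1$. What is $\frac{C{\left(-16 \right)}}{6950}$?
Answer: $- \frac{8}{3475} \approx -0.0023022$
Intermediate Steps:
$C{\left(E \right)} = E$
$\frac{C{\left(-16 \right)}}{6950} = - \frac{16}{6950} = \left(-16\right) \frac{1}{6950} = - \frac{8}{3475}$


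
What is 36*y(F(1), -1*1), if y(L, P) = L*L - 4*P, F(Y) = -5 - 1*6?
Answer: 4500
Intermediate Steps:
F(Y) = -11 (F(Y) = -5 - 6 = -11)
y(L, P) = L² - 4*P
36*y(F(1), -1*1) = 36*((-11)² - (-4)) = 36*(121 - 4*(-1)) = 36*(121 + 4) = 36*125 = 4500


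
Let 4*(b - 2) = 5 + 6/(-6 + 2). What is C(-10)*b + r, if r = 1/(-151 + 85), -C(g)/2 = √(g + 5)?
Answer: -1/66 - 23*I*√5/4 ≈ -0.015152 - 12.857*I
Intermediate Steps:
C(g) = -2*√(5 + g) (C(g) = -2*√(g + 5) = -2*√(5 + g))
r = -1/66 (r = 1/(-66) = -1/66 ≈ -0.015152)
b = 23/8 (b = 2 + (5 + 6/(-6 + 2))/4 = 2 + (5 + 6/(-4))/4 = 2 + (5 + 6*(-¼))/4 = 2 + (5 - 3/2)/4 = 2 + (¼)*(7/2) = 2 + 7/8 = 23/8 ≈ 2.8750)
C(-10)*b + r = -2*√(5 - 10)*(23/8) - 1/66 = -2*I*√5*(23/8) - 1/66 = -23*I*√5/4 - 1/66 = -1/66 - 23*I*√5/4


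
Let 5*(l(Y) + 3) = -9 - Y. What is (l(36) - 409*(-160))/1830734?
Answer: 32714/915367 ≈ 0.035739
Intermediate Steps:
l(Y) = -24/5 - Y/5 (l(Y) = -3 + (-9 - Y)/5 = -3 + (-9/5 - Y/5) = -24/5 - Y/5)
(l(36) - 409*(-160))/1830734 = ((-24/5 - ⅕*36) - 409*(-160))/1830734 = ((-24/5 - 36/5) + 65440)*(1/1830734) = (-12 + 65440)*(1/1830734) = 65428*(1/1830734) = 32714/915367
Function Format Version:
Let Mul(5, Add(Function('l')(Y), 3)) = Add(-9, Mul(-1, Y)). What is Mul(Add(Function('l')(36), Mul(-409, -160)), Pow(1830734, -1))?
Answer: Rational(32714, 915367) ≈ 0.035739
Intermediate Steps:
Function('l')(Y) = Add(Rational(-24, 5), Mul(Rational(-1, 5), Y)) (Function('l')(Y) = Add(-3, Mul(Rational(1, 5), Add(-9, Mul(-1, Y)))) = Add(-3, Add(Rational(-9, 5), Mul(Rational(-1, 5), Y))) = Add(Rational(-24, 5), Mul(Rational(-1, 5), Y)))
Mul(Add(Function('l')(36), Mul(-409, -160)), Pow(1830734, -1)) = Mul(Add(Add(Rational(-24, 5), Mul(Rational(-1, 5), 36)), Mul(-409, -160)), Pow(1830734, -1)) = Mul(Add(Add(Rational(-24, 5), Rational(-36, 5)), 65440), Rational(1, 1830734)) = Mul(Add(-12, 65440), Rational(1, 1830734)) = Mul(65428, Rational(1, 1830734)) = Rational(32714, 915367)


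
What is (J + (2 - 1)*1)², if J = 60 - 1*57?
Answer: 16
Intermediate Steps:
J = 3 (J = 60 - 57 = 3)
(J + (2 - 1)*1)² = (3 + (2 - 1)*1)² = (3 + 1*1)² = (3 + 1)² = 4² = 16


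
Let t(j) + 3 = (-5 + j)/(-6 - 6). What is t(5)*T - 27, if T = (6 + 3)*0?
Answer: -27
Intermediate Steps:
t(j) = -31/12 - j/12 (t(j) = -3 + (-5 + j)/(-6 - 6) = -3 + (-5 + j)/(-12) = -3 + (-5 + j)*(-1/12) = -3 + (5/12 - j/12) = -31/12 - j/12)
T = 0 (T = 9*0 = 0)
t(5)*T - 27 = (-31/12 - 1/12*5)*0 - 27 = (-31/12 - 5/12)*0 - 27 = -3*0 - 27 = 0 - 27 = -27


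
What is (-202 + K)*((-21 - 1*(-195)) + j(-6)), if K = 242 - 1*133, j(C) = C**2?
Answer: -19530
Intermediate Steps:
K = 109 (K = 242 - 133 = 109)
(-202 + K)*((-21 - 1*(-195)) + j(-6)) = (-202 + 109)*((-21 - 1*(-195)) + (-6)**2) = -93*((-21 + 195) + 36) = -93*(174 + 36) = -93*210 = -19530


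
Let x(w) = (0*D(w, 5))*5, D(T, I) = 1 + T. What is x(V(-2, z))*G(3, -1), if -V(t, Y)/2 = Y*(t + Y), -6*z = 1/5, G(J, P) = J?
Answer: 0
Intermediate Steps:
z = -1/30 (z = -1/6/5 = -1/6*1/5 = -1/30 ≈ -0.033333)
V(t, Y) = -2*Y*(Y + t) (V(t, Y) = -2*Y*(t + Y) = -2*Y*(Y + t))
x(w) = 0 (x(w) = (0*(1 + w))*5 = 0*5 = 0)
x(V(-2, z))*G(3, -1) = 0*3 = 0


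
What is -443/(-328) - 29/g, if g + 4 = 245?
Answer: 97251/79048 ≈ 1.2303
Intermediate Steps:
g = 241 (g = -4 + 245 = 241)
-443/(-328) - 29/g = -443/(-328) - 29/241 = -443*(-1/328) - 29*1/241 = 443/328 - 29/241 = 97251/79048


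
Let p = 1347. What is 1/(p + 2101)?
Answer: 1/3448 ≈ 0.00029002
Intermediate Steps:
1/(p + 2101) = 1/(1347 + 2101) = 1/3448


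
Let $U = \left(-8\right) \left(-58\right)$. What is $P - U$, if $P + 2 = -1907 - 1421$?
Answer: $-3794$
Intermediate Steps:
$P = -3330$ ($P = -2 - 3328 = -3330$)
$U = 464$
$P - U = -3330 - 464 = -3794$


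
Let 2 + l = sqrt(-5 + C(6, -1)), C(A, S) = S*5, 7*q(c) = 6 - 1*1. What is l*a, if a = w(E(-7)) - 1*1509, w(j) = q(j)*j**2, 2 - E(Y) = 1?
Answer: 21116/7 - 10558*I*sqrt(10)/7 ≈ 3016.6 - 4769.6*I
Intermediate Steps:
E(Y) = 1 (E(Y) = 2 - 1*1 = 2 - 1 = 1)
q(c) = 5/7 (q(c) = (6 - 1*1)/7 = (6 - 1)/7 = (1/7)*5 = 5/7)
C(A, S) = 5*S
w(j) = 5*j**2/7
a = -10558/7 (a = (5/7)*1**2 - 1*1509 = (5/7)*1 - 1509 = 5/7 - 1509 = -10558/7 ≈ -1508.3)
l = -2 + I*sqrt(10) (l = -2 + sqrt(-5 + 5*(-1)) = -2 + sqrt(-5 - 5) = -2 + sqrt(-10) = -2 + I*sqrt(10) ≈ -2.0 + 3.1623*I)
l*a = (-2 + I*sqrt(10))*(-10558/7) = 21116/7 - 10558*I*sqrt(10)/7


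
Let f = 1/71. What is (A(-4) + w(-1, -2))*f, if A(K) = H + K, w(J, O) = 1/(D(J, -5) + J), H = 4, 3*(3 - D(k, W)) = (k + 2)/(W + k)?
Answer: 18/2627 ≈ 0.0068519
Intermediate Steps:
D(k, W) = 3 - (2 + k)/(3*(W + k)) (D(k, W) = 3 - (k + 2)/(3*(W + k)) = 3 - (2 + k)/(3*(W + k)))
f = 1/71 ≈ 0.014085
w(J, O) = 1/(J + (-47 + 8*J)/(3*(-5 + J))) (w(J, O) = 1/((-2 + 8*J + 9*(-5))/(3*(-5 + J)) + J) = 1/((-2 + 8*J - 45)/(3*(-5 + J)) + J) = 1/((-47 + 8*J)/(3*(-5 + J)) + J) = 1/(J + (-47 + 8*J)/(3*(-5 + J))))
A(K) = 4 + K
(A(-4) + w(-1, -2))*f = ((4 - 4) + 3*(-5 - 1)/(-47 - 7*(-1) + 3*(-1)²))*(1/71) = (0 + 3*(-6)/(-47 + 7 + 3*1))*(1/71) = (0 + 3*(-6)/(-47 + 7 + 3))*(1/71) = (0 + 3*(-6)/(-37))*(1/71) = (0 + 3*(-1/37)*(-6))*(1/71) = (0 + 18/37)*(1/71) = (18/37)*(1/71) = 18/2627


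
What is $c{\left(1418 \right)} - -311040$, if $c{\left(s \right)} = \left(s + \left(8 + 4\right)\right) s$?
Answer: $2338780$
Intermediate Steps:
$c{\left(s \right)} = s \left(12 + s\right)$ ($c{\left(s \right)} = \left(s + 12\right) s = \left(12 + s\right) s = s \left(12 + s\right)$)
$c{\left(1418 \right)} - -311040 = 1418 \left(12 + 1418\right) - -311040 = 1418 \cdot 1430 + 311040 = 2027740 + 311040 = 2338780$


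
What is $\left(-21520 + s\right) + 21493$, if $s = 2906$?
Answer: $2879$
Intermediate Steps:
$\left(-21520 + s\right) + 21493 = \left(-21520 + 2906\right) + 21493 = -18614 + 21493 = 2879$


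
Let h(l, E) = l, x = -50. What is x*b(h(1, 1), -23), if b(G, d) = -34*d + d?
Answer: -37950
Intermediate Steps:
b(G, d) = -33*d
x*b(h(1, 1), -23) = -(-1650)*(-23) = -50*759 = -37950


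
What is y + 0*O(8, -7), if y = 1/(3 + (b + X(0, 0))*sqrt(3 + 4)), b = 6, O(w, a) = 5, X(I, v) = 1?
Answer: -3/334 + 7*sqrt(7)/334 ≈ 0.046468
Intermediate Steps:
y = 1/(3 + 7*sqrt(7)) (y = 1/(3 + (6 + 1)*sqrt(3 + 4)) = 1/(3 + 7*sqrt(7)) ≈ 0.046468)
y + 0*O(8, -7) = (-3/334 + 7*sqrt(7)/334) + 0*5 = (-3/334 + 7*sqrt(7)/334) + 0 = -3/334 + 7*sqrt(7)/334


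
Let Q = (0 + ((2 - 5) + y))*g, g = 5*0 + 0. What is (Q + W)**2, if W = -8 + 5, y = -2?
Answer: 9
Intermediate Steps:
g = 0 (g = 0 + 0 = 0)
Q = 0 (Q = (0 + ((2 - 5) - 2))*0 = (0 + (-3 - 2))*0 = (0 - 5)*0 = -5*0 = 0)
W = -3
(Q + W)**2 = (0 - 3)**2 = (-3)**2 = 9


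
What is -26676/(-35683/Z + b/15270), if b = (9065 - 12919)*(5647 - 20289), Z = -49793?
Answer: -596553120540/82658153351 ≈ -7.2171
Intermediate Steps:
b = 56430268 (b = -3854*(-14642) = 56430268)
-26676/(-35683/Z + b/15270) = -26676/(-35683/(-49793) + 56430268/15270) = -26676/(-35683*(-1/49793) + 56430268*(1/15270)) = -26676/(2099/2929 + 28215134/7635) = -26676/82658153351/22362915 = -26676*22362915/82658153351 = -596553120540/82658153351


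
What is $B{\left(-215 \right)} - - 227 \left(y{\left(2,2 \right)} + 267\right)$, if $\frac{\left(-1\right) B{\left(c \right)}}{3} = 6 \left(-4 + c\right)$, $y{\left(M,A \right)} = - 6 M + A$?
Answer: $62281$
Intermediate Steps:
$y{\left(M,A \right)} = A - 6 M$
$B{\left(c \right)} = 72 - 18 c$ ($B{\left(c \right)} = - 3 \cdot 6 \left(-4 + c\right) = - 3 \left(-24 + 6 c\right) = 72 - 18 c$)
$B{\left(-215 \right)} - - 227 \left(y{\left(2,2 \right)} + 267\right) = \left(72 - -3870\right) - - 227 \left(\left(2 - 12\right) + 267\right) = \left(72 + 3870\right) - - 227 \left(\left(2 - 12\right) + 267\right) = 3942 - - 227 \left(-10 + 267\right) = 3942 - \left(-227\right) 257 = 3942 - -58339 = 3942 + 58339 = 62281$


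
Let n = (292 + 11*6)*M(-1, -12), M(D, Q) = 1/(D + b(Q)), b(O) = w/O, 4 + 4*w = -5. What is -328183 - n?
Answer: -4260651/13 ≈ -3.2774e+5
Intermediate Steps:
w = -9/4 (w = -1 + (1/4)*(-5) = -1 - 5/4 = -9/4 ≈ -2.2500)
b(O) = -9/(4*O)
M(D, Q) = 1/(D - 9/(4*Q))
n = -5728/13 (n = (292 + 11*6)*(4*(-12)/(-9 + 4*(-1)*(-12))) = (292 + 66)*(4*(-12)/(-9 + 48)) = 358*(4*(-12)/39) = 358*(4*(-12)*(1/39)) = 358*(-16/13) = -5728/13 ≈ -440.62)
-328183 - n = -328183 - 1*(-5728/13) = -328183 + 5728/13 = -4260651/13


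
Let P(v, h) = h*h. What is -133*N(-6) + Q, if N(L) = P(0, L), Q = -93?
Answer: -4881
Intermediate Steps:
P(v, h) = h²
N(L) = L²
-133*N(-6) + Q = -133*(-6)² - 93 = -133*36 - 93 = -4788 - 93 = -4881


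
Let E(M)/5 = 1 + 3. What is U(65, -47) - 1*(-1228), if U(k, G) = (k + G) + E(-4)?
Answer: 1266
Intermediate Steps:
E(M) = 20 (E(M) = 5*(1 + 3) = 5*4 = 20)
U(k, G) = 20 + G + k (U(k, G) = (k + G) + 20 = (G + k) + 20 = 20 + G + k)
U(65, -47) - 1*(-1228) = (20 - 47 + 65) - 1*(-1228) = 38 + 1228 = 1266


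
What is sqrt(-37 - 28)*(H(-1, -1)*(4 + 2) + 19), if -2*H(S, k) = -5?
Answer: 34*I*sqrt(65) ≈ 274.12*I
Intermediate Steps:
H(S, k) = 5/2 (H(S, k) = -1/2*(-5) = 5/2)
sqrt(-37 - 28)*(H(-1, -1)*(4 + 2) + 19) = sqrt(-37 - 28)*(5*(4 + 2)/2 + 19) = sqrt(-65)*((5/2)*6 + 19) = (I*sqrt(65))*(15 + 19) = (I*sqrt(65))*34 = 34*I*sqrt(65)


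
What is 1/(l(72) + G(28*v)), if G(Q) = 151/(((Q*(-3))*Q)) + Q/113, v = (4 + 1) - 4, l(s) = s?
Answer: 265776/19184665 ≈ 0.013854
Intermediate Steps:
v = 1 (v = 5 - 4 = 1)
G(Q) = -151/(3*Q²) + Q/113 (G(Q) = 151/(((-3*Q)*Q)) + Q*(1/113) = 151/((-3*Q²)) + Q/113 = 151*(-1/(3*Q²)) + Q/113 = -151/(3*Q²) + Q/113)
1/(l(72) + G(28*v)) = 1/(72 + (-151/(3*(28*1)²) + (28*1)/113)) = 1/(72 + (-151/3/28² + (1/113)*28)) = 1/(72 + (-151/3*1/784 + 28/113)) = 1/(72 + (-151/2352 + 28/113)) = 1/(72 + 48793/265776) = 1/(19184665/265776) = 265776/19184665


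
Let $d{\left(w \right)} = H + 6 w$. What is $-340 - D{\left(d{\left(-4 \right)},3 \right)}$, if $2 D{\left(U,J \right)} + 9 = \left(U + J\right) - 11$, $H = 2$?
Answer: $- \frac{641}{2} \approx -320.5$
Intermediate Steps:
$d{\left(w \right)} = 2 + 6 w$
$D{\left(U,J \right)} = -10 + \frac{J}{2} + \frac{U}{2}$ ($D{\left(U,J \right)} = - \frac{9}{2} + \frac{\left(U + J\right) - 11}{2} = - \frac{9}{2} + \frac{\left(J + U\right) - 11}{2} = - \frac{9}{2} + \frac{-11 + J + U}{2} = - \frac{9}{2} + \left(- \frac{11}{2} + \frac{J}{2} + \frac{U}{2}\right) = -10 + \frac{J}{2} + \frac{U}{2}$)
$-340 - D{\left(d{\left(-4 \right)},3 \right)} = -340 - \left(-10 + \frac{1}{2} \cdot 3 + \frac{2 + 6 \left(-4\right)}{2}\right) = -340 - \left(-10 + \frac{3}{2} + \frac{2 - 24}{2}\right) = -340 - \left(-10 + \frac{3}{2} + \frac{1}{2} \left(-22\right)\right) = -340 - \left(-10 + \frac{3}{2} - 11\right) = -340 - - \frac{39}{2} = -340 + \frac{39}{2} = - \frac{641}{2}$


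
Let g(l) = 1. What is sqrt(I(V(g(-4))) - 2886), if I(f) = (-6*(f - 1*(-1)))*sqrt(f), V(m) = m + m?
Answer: sqrt(-2886 - 18*sqrt(2)) ≈ 53.958*I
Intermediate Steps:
V(m) = 2*m
I(f) = sqrt(f)*(-6 - 6*f) (I(f) = (-6*(f + 1))*sqrt(f) = (-6*(1 + f))*sqrt(f) = (-6 - 6*f)*sqrt(f) = sqrt(f)*(-6 - 6*f))
sqrt(I(V(g(-4))) - 2886) = sqrt(6*sqrt(2*1)*(-1 - 2) - 2886) = sqrt(6*sqrt(2)*(-1 - 1*2) - 2886) = sqrt(6*sqrt(2)*(-1 - 2) - 2886) = sqrt(6*sqrt(2)*(-3) - 2886) = sqrt(-18*sqrt(2) - 2886) = sqrt(-2886 - 18*sqrt(2))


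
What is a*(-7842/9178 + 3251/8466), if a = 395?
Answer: -7219157065/38850474 ≈ -185.82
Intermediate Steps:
a*(-7842/9178 + 3251/8466) = 395*(-7842/9178 + 3251/8466) = 395*(-7842*1/9178 + 3251*(1/8466)) = 395*(-3921/4589 + 3251/8466) = 395*(-18276347/38850474) = -7219157065/38850474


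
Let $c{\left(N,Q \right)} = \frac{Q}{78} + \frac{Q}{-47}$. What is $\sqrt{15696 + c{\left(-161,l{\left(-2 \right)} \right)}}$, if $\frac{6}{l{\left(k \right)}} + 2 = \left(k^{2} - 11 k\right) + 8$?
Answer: $\frac{\sqrt{375017332742}}{4888} \approx 125.28$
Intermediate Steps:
$l{\left(k \right)} = \frac{6}{6 + k^{2} - 11 k}$ ($l{\left(k \right)} = \frac{6}{-2 + \left(\left(k^{2} - 11 k\right) + 8\right)} = \frac{6}{-2 + \left(8 + k^{2} - 11 k\right)} = \frac{6}{6 + k^{2} - 11 k}$)
$c{\left(N,Q \right)} = - \frac{31 Q}{3666}$ ($c{\left(N,Q \right)} = Q \frac{1}{78} + Q \left(- \frac{1}{47}\right) = \frac{Q}{78} - \frac{Q}{47} = - \frac{31 Q}{3666}$)
$\sqrt{15696 + c{\left(-161,l{\left(-2 \right)} \right)}} = \sqrt{15696 - \frac{31 \frac{6}{6 + \left(-2\right)^{2} - -22}}{3666}} = \sqrt{15696 - \frac{31 \frac{6}{6 + 4 + 22}}{3666}} = \sqrt{15696 - \frac{31 \cdot \frac{6}{32}}{3666}} = \sqrt{15696 - \frac{31 \cdot 6 \cdot \frac{1}{32}}{3666}} = \sqrt{15696 - \frac{31}{19552}} = \sqrt{\frac{306888161}{19552}} = \frac{\sqrt{375017332742}}{4888}$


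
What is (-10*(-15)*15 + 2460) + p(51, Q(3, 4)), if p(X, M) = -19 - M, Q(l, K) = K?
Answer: 4687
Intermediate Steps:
(-10*(-15)*15 + 2460) + p(51, Q(3, 4)) = (-10*(-15)*15 + 2460) + (-19 - 1*4) = (150*15 + 2460) + (-19 - 4) = (2250 + 2460) - 23 = 4710 - 23 = 4687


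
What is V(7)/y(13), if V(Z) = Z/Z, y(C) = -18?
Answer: -1/18 ≈ -0.055556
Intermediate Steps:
V(Z) = 1
V(7)/y(13) = 1/(-18) = 1*(-1/18) = -1/18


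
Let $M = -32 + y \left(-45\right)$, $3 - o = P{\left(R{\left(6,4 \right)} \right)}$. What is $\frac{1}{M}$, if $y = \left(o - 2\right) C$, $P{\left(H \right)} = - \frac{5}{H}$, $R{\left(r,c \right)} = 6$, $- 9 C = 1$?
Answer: $- \frac{6}{137} \approx -0.043796$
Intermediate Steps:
$C = - \frac{1}{9}$ ($C = \left(- \frac{1}{9}\right) 1 = - \frac{1}{9} \approx -0.11111$)
$o = \frac{23}{6}$ ($o = 3 - - \frac{5}{6} = 3 + \frac{5}{6} = \frac{23}{6} \approx 3.8333$)
$y = - \frac{11}{54}$ ($y = \left(\frac{23}{6} - 2\right) \left(- \frac{1}{9}\right) = \frac{11}{6} \left(- \frac{1}{9}\right) = - \frac{11}{54} \approx -0.2037$)
$M = - \frac{137}{6}$ ($M = -32 - - \frac{55}{6} = -32 + \frac{55}{6} = - \frac{137}{6} \approx -22.833$)
$\frac{1}{M} = \frac{1}{- \frac{137}{6}} = - \frac{6}{137}$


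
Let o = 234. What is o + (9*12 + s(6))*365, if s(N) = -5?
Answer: 37829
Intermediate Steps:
o + (9*12 + s(6))*365 = 234 + (9*12 - 5)*365 = 234 + (108 - 5)*365 = 234 + 103*365 = 234 + 37595 = 37829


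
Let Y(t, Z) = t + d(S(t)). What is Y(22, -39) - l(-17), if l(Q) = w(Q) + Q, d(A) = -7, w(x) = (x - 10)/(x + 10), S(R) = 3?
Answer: 197/7 ≈ 28.143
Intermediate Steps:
w(x) = (-10 + x)/(10 + x)
l(Q) = Q + (-10 + Q)/(10 + Q) (l(Q) = (-10 + Q)/(10 + Q) + Q = Q + (-10 + Q)/(10 + Q))
Y(t, Z) = -7 + t (Y(t, Z) = t - 7 = -7 + t)
Y(22, -39) - l(-17) = (-7 + 22) - (-10 - 17 - 17*(10 - 17))/(10 - 17) = 15 - (-10 - 17 - 17*(-7))/(-7) = 15 - (-1)*(-10 - 17 + 119)/7 = 15 - (-1)*92/7 = 15 - 1*(-92/7) = 15 + 92/7 = 197/7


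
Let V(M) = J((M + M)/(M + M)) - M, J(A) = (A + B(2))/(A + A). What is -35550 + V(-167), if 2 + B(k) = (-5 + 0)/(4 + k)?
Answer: -424607/12 ≈ -35384.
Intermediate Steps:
B(k) = -2 - 5/(4 + k) (B(k) = -2 + (-5 + 0)/(4 + k) = -2 - 5/(4 + k))
J(A) = (-17/6 + A)/(2*A) (J(A) = (A + (-13 - 2*2)/(4 + 2))/(A + A) = (A + (-13 - 4)/6)/((2*A)) = (A + (⅙)*(-17))*(1/(2*A)) = (A - 17/6)*(1/(2*A)) = (-17/6 + A)*(1/(2*A)) = (-17/6 + A)/(2*A))
V(M) = -11/12 - M (V(M) = (-17 + 6*((M + M)/(M + M)))/(12*(((M + M)/(M + M)))) - M = (-17 + 6*((2*M)/((2*M))))/(12*(((2*M)/((2*M))))) - M = (-17 + 6*((2*M)*(1/(2*M))))/(12*(((2*M)*(1/(2*M))))) - M = (1/12)*(-17 + 6*1)/1 - M = (1/12)*1*(-17 + 6) - M = (1/12)*1*(-11) - M = -11/12 - M)
-35550 + V(-167) = -35550 + (-11/12 - 1*(-167)) = -35550 + (-11/12 + 167) = -35550 + 1993/12 = -424607/12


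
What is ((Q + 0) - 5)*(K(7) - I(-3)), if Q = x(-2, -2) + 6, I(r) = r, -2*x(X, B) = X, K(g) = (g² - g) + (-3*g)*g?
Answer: -204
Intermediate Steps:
K(g) = -g - 2*g² (K(g) = (g² - g) - 3*g² = -g - 2*g²)
x(X, B) = -X/2
Q = 7 (Q = -½*(-2) + 6 = 1 + 6 = 7)
((Q + 0) - 5)*(K(7) - I(-3)) = ((7 + 0) - 5)*(-1*7*(1 + 2*7) - 1*(-3)) = (7 - 5)*(-1*7*(1 + 14) + 3) = 2*(-1*7*15 + 3) = 2*(-105 + 3) = 2*(-102) = -204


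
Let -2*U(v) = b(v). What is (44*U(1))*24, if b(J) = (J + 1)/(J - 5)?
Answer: 264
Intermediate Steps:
b(J) = (1 + J)/(-5 + J)
U(v) = -(1 + v)/(2*(-5 + v))
(44*U(1))*24 = (44*((-1 - 1*1)/(2*(-5 + 1))))*24 = (44*((½)*(-1 - 1)/(-4)))*24 = (44*((½)*(-¼)*(-2)))*24 = (44*(¼))*24 = 11*24 = 264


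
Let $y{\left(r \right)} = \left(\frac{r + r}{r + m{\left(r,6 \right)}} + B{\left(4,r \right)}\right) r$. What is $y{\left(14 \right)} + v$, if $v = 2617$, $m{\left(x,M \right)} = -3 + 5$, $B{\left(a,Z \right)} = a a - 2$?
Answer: $\frac{5675}{2} \approx 2837.5$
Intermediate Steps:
$B{\left(a,Z \right)} = -2 + a^{2}$ ($B{\left(a,Z \right)} = a^{2} - 2 = -2 + a^{2}$)
$m{\left(x,M \right)} = 2$
$y{\left(r \right)} = r \left(14 + \frac{2 r}{2 + r}\right)$ ($y{\left(r \right)} = \left(\frac{r + r}{r + 2} - \left(2 - 4^{2}\right)\right) r = \left(\frac{2 r}{2 + r} + \left(-2 + 16\right)\right) r = \left(\frac{2 r}{2 + r} + 14\right) r = \left(14 + \frac{2 r}{2 + r}\right) r = r \left(14 + \frac{2 r}{2 + r}\right)$)
$y{\left(14 \right)} + v = 4 \cdot 14 \frac{1}{2 + 14} \left(7 + 4 \cdot 14\right) + 2617 = 4 \cdot 14 \cdot \frac{1}{16} \left(7 + 56\right) + 2617 = 4 \cdot 14 \cdot \frac{1}{16} \cdot 63 + 2617 = \frac{441}{2} + 2617 = \frac{5675}{2}$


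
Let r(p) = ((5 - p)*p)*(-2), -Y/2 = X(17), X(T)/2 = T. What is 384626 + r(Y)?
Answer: 394554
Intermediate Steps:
X(T) = 2*T
Y = -68 (Y = -4*17 = -2*34 = -68)
r(p) = -2*p*(5 - p) (r(p) = (p*(5 - p))*(-2) = -2*p*(5 - p))
384626 + r(Y) = 384626 + 2*(-68)*(-5 - 68) = 384626 + 2*(-68)*(-73) = 384626 + 9928 = 394554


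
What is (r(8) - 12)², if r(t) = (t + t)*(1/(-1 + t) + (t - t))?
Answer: 4624/49 ≈ 94.367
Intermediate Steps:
r(t) = 2*t/(-1 + t) (r(t) = (2*t)*(1/(-1 + t) + 0) = (2*t)/(-1 + t) = 2*t/(-1 + t))
(r(8) - 12)² = (2*8/(-1 + 8) - 12)² = (2*8/7 - 12)² = (2*8*(⅐) - 12)² = (16/7 - 12)² = (-68/7)² = 4624/49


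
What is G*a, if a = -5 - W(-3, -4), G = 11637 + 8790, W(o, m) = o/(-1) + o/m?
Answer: -714945/4 ≈ -1.7874e+5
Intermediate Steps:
W(o, m) = -o + o/m (W(o, m) = o*(-1) + o/m = -o + o/m)
G = 20427
a = -35/4 (a = -5 - (-1*(-3) - 3/(-4)) = -5 - (3 - 3*(-1/4)) = -5 - (3 + 3/4) = -5 - 1*15/4 = -5 - 15/4 = -35/4 ≈ -8.7500)
G*a = 20427*(-35/4) = -714945/4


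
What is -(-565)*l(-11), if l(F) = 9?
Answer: 5085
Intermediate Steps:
-(-565)*l(-11) = -(-565)*9 = -565*(-9) = 5085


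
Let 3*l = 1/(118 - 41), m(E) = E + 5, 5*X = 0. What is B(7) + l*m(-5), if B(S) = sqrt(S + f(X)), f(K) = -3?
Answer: 2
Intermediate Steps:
X = 0 (X = (1/5)*0 = 0)
m(E) = 5 + E
B(S) = sqrt(-3 + S) (B(S) = sqrt(S - 3) = sqrt(-3 + S))
l = 1/231 (l = 1/(3*(118 - 41)) = (1/3)/77 = (1/3)*(1/77) = 1/231 ≈ 0.0043290)
B(7) + l*m(-5) = sqrt(-3 + 7) + (5 - 5)/231 = sqrt(4) + (1/231)*0 = 2 + 0 = 2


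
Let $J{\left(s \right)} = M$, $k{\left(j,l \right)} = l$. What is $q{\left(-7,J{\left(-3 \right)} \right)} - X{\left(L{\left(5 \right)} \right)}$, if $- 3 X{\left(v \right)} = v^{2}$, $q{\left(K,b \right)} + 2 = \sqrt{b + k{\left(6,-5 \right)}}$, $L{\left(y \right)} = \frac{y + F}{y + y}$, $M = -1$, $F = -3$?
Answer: $- \frac{149}{75} + i \sqrt{6} \approx -1.9867 + 2.4495 i$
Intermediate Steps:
$L{\left(y \right)} = \frac{-3 + y}{2 y}$ ($L{\left(y \right)} = \frac{y - 3}{y + y} = \frac{-3 + y}{2 y}$)
$J{\left(s \right)} = -1$
$q{\left(K,b \right)} = -2 + \sqrt{-5 + b}$ ($q{\left(K,b \right)} = -2 + \sqrt{b - 5} = -2 + \sqrt{-5 + b}$)
$X{\left(v \right)} = - \frac{v^{2}}{3}$
$q{\left(-7,J{\left(-3 \right)} \right)} - X{\left(L{\left(5 \right)} \right)} = \left(-2 + \sqrt{-5 - 1}\right) - - \frac{\left(\frac{-3 + 5}{2 \cdot 5}\right)^{2}}{3} = \left(-2 + \sqrt{-6}\right) - - \frac{\left(\frac{1}{2} \cdot \frac{1}{5} \cdot 2\right)^{2}}{3} = \left(-2 + i \sqrt{6}\right) - - \frac{1}{3 \cdot 25} = \left(-2 + i \sqrt{6}\right) - \left(- \frac{1}{3}\right) \frac{1}{25} = \left(-2 + i \sqrt{6}\right) - - \frac{1}{75} = \left(-2 + i \sqrt{6}\right) + \frac{1}{75} = - \frac{149}{75} + i \sqrt{6}$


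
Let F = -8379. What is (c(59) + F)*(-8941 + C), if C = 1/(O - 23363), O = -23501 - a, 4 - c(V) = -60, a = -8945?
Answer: 2819065880700/37919 ≈ 7.4344e+7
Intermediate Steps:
c(V) = 64 (c(V) = 4 - 1*(-60) = 4 + 60 = 64)
O = -14556 (O = -23501 - 1*(-8945) = -23501 + 8945 = -14556)
C = -1/37919 (C = 1/(-14556 - 23363) = 1/(-37919) = -1/37919 ≈ -2.6372e-5)
(c(59) + F)*(-8941 + C) = (64 - 8379)*(-8941 - 1/37919) = -8315*(-339033780/37919) = 2819065880700/37919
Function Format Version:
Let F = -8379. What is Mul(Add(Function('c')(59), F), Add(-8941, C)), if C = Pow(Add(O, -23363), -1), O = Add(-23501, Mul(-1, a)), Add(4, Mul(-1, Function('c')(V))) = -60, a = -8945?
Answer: Rational(2819065880700, 37919) ≈ 7.4344e+7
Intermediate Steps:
Function('c')(V) = 64 (Function('c')(V) = Add(4, Mul(-1, -60)) = Add(4, 60) = 64)
O = -14556 (O = Add(-23501, Mul(-1, -8945)) = Add(-23501, 8945) = -14556)
C = Rational(-1, 37919) (C = Pow(Add(-14556, -23363), -1) = Pow(-37919, -1) = Rational(-1, 37919) ≈ -2.6372e-5)
Mul(Add(Function('c')(59), F), Add(-8941, C)) = Mul(Add(64, -8379), Add(-8941, Rational(-1, 37919))) = Mul(-8315, Rational(-339033780, 37919)) = Rational(2819065880700, 37919)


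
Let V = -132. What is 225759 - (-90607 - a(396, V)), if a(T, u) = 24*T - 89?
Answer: 325781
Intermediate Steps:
a(T, u) = -89 + 24*T
225759 - (-90607 - a(396, V)) = 225759 - (-90607 - (-89 + 24*396)) = 225759 - (-90607 - (-89 + 9504)) = 225759 - (-90607 - 1*9415) = 225759 - (-90607 - 9415) = 225759 - 1*(-100022) = 225759 + 100022 = 325781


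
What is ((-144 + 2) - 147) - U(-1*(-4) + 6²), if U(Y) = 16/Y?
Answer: -1447/5 ≈ -289.40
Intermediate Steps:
((-144 + 2) - 147) - U(-1*(-4) + 6²) = ((-144 + 2) - 147) - 16/(-1*(-4) + 6²) = (-142 - 147) - 16/(4 + 36) = -289 - 16/40 = -289 - 1*⅖ = -289 - ⅖ = -1447/5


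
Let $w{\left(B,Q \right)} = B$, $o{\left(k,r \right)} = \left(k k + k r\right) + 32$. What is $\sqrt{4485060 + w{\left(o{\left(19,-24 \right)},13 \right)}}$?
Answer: $3 \sqrt{498333} \approx 2117.8$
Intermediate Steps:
$o{\left(k,r \right)} = 32 + k^{2} + k r$ ($o{\left(k,r \right)} = \left(k^{2} + k r\right) + 32 = 32 + k^{2} + k r$)
$\sqrt{4485060 + w{\left(o{\left(19,-24 \right)},13 \right)}} = \sqrt{4485060 + \left(32 + 19^{2} + 19 \left(-24\right)\right)} = \sqrt{4485060 + \left(32 + 361 - 456\right)} = \sqrt{4485060 - 63} = \sqrt{4484997} = 3 \sqrt{498333}$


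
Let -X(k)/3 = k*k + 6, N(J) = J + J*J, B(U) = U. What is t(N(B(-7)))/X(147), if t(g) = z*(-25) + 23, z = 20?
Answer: 53/7205 ≈ 0.0073560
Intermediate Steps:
N(J) = J + J²
X(k) = -18 - 3*k² (X(k) = -3*(k*k + 6) = -3*(k² + 6) = -3*(6 + k²) = -18 - 3*k²)
t(g) = -477 (t(g) = 20*(-25) + 23 = -500 + 23 = -477)
t(N(B(-7)))/X(147) = -477/(-18 - 3*147²) = -477/(-18 - 3*21609) = -477/(-18 - 64827) = -477/(-64845) = -477*(-1/64845) = 53/7205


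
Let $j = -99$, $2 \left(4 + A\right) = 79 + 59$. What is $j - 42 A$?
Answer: $-2829$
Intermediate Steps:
$A = 65$ ($A = -4 + \frac{79 + 59}{2} = -4 + \frac{1}{2} \cdot 138 = -4 + 69 = 65$)
$j - 42 A = -99 - 2730 = -2829$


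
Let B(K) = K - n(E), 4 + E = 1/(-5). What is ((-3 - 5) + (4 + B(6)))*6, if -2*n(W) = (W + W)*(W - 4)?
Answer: 5466/25 ≈ 218.64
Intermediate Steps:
E = -21/5 (E = -4 + 1/(-5) = -4 - ⅕ = -21/5 ≈ -4.2000)
n(W) = -W*(-4 + W) (n(W) = -(W + W)*(W - 4)/2 = -2*W*(-4 + W)/2 = -W*(-4 + W))
B(K) = 861/25 + K (B(K) = K - (-21)*(4 - 1*(-21/5))/5 = K - (-21)*(4 + 21/5)/5 = K - (-21)*41/(5*5) = K - 1*(-861/25) = K + 861/25 = 861/25 + K)
((-3 - 5) + (4 + B(6)))*6 = ((-3 - 5) + (4 + (861/25 + 6)))*6 = (-8 + (4 + 1011/25))*6 = (-8 + 1111/25)*6 = (911/25)*6 = 5466/25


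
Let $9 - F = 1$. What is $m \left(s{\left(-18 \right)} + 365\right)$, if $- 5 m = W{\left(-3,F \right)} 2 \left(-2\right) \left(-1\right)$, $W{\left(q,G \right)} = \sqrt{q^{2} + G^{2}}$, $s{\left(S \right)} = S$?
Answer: $- \frac{1388 \sqrt{73}}{5} \approx -2371.8$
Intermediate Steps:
$F = 8$ ($F = 9 - 1 = 8$)
$W{\left(q,G \right)} = \sqrt{G^{2} + q^{2}}$
$m = - \frac{4 \sqrt{73}}{5}$ ($m = - \frac{\sqrt{8^{2} + \left(-3\right)^{2}} \cdot 2 \left(-2\right) \left(-1\right)}{5} = - \frac{\sqrt{64 + 9} \left(\left(-4\right) \left(-1\right)\right)}{5} = - \frac{\sqrt{73} \cdot 4}{5} = - \frac{4 \sqrt{73}}{5} \approx -6.8352$)
$m \left(s{\left(-18 \right)} + 365\right) = - \frac{4 \sqrt{73}}{5} \left(-18 + 365\right) = - \frac{4 \sqrt{73}}{5} \cdot 347 = - \frac{1388 \sqrt{73}}{5}$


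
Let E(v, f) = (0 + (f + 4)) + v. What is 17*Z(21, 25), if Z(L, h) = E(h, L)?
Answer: 850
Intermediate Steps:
E(v, f) = 4 + f + v (E(v, f) = (0 + (4 + f)) + v = (4 + f) + v = 4 + f + v)
Z(L, h) = 4 + L + h
17*Z(21, 25) = 17*(4 + 21 + 25) = 17*50 = 850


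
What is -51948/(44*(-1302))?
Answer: 4329/4774 ≈ 0.90679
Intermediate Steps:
-51948/(44*(-1302)) = -51948/(-57288) = -51948*(-1/57288) = 4329/4774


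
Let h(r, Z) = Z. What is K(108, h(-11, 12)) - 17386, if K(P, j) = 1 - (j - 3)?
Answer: -17394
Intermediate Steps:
K(P, j) = 4 - j (K(P, j) = 1 - (-3 + j) = 1 + (3 - j) = 4 - j)
K(108, h(-11, 12)) - 17386 = (4 - 1*12) - 17386 = (4 - 12) - 17386 = -8 - 17386 = -17394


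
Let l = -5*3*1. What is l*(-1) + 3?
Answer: 18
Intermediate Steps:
l = -15 (l = -15*1 = -15)
l*(-1) + 3 = -15*(-1) + 3 = 15 + 3 = 18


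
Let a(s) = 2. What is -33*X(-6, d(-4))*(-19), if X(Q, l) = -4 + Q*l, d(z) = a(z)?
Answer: -10032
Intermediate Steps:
d(z) = 2
-33*X(-6, d(-4))*(-19) = -33*(-4 - 6*2)*(-19) = -33*(-4 - 12)*(-19) = -33*(-16)*(-19) = 528*(-19) = -10032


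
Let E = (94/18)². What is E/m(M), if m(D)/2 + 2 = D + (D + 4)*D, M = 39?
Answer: 2209/277668 ≈ 0.0079556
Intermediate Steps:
E = 2209/81 (E = (94*(1/18))² = (47/9)² = 2209/81 ≈ 27.272)
m(D) = -4 + 2*D + 2*D*(4 + D) (m(D) = -4 + 2*(D + (D + 4)*D) = -4 + 2*(D + (4 + D)*D) = -4 + 2*(D + D*(4 + D)) = -4 + (2*D + 2*D*(4 + D)) = -4 + 2*D + 2*D*(4 + D))
E/m(M) = 2209/(81*(-4 + 2*39² + 10*39)) = 2209/(81*(-4 + 2*1521 + 390)) = 2209/(81*(-4 + 3042 + 390)) = (2209/81)/3428 = (2209/81)*(1/3428) = 2209/277668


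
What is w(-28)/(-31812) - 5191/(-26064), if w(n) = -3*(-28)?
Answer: 13578893/69095664 ≈ 0.19652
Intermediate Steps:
w(n) = 84
w(-28)/(-31812) - 5191/(-26064) = 84/(-31812) - 5191/(-26064) = 84*(-1/31812) - 5191*(-1/26064) = -7/2651 + 5191/26064 = 13578893/69095664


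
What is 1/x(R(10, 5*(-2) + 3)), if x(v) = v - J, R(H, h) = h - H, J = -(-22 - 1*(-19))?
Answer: -1/20 ≈ -0.050000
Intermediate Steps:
J = 3 (J = -(-22 + 19) = -1*(-3) = 3)
x(v) = -3 + v (x(v) = v - 1*3 = v - 3 = -3 + v)
1/x(R(10, 5*(-2) + 3)) = 1/(-3 + ((5*(-2) + 3) - 1*10)) = 1/(-3 + ((-10 + 3) - 10)) = 1/(-3 + (-7 - 10)) = 1/(-3 - 17) = 1/(-20) = -1/20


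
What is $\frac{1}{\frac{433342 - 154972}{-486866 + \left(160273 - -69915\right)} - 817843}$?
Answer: $- \frac{128339}{104961291962} \approx -1.2227 \cdot 10^{-6}$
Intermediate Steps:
$\frac{1}{\frac{433342 - 154972}{-486866 + \left(160273 - -69915\right)} - 817843} = \frac{1}{\frac{278370}{-486866 + \left(160273 + 69915\right)} - 817843} = \frac{1}{\frac{278370}{-486866 + 230188} - 817843} = \frac{1}{\frac{278370}{-256678} - 817843} = \frac{1}{278370 \left(- \frac{1}{256678}\right) - 817843} = \frac{1}{- \frac{139185}{128339} - 817843} = \frac{1}{- \frac{104961291962}{128339}} = - \frac{128339}{104961291962}$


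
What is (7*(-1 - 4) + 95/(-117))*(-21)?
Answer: 29330/39 ≈ 752.05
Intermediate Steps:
(7*(-1 - 4) + 95/(-117))*(-21) = (7*(-5) + 95*(-1/117))*(-21) = (-35 - 95/117)*(-21) = -4190/117*(-21) = 29330/39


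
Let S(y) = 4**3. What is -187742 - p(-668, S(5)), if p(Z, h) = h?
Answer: -187806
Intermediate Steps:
S(y) = 64
-187742 - p(-668, S(5)) = -187742 - 1*64 = -187742 - 64 = -187806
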